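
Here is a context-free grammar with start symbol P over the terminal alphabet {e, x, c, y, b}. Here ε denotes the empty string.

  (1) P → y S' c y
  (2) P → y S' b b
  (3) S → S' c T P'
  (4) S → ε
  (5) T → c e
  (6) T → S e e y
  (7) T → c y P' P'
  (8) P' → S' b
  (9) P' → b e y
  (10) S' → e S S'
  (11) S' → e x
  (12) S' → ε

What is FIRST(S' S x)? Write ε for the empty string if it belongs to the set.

{c, e, x}

FIRST(P): from P→y S' c y we get {y}; from P→y S' b b we get {y}. So FIRST(P) = {y}.
FIRST(S'): from S'→e S S' we get {e}; from S'→e x we get {e}; from S'→ε we get {ε}. So FIRST(S') = {ε, e}.
FIRST(S): from S→S' c T P' we get {c, e}; from S→ε we get {ε}. So FIRST(S) = {ε, c, e}.
FIRST(P'): from P'→S' b we get {b, e}; from P'→b e y we get {b}. So FIRST(P') = {b, e}.
FIRST(T): from T→c e we get {c}; from T→S e e y we get {c, e}; from T→c y P' P' we get {c}. So FIRST(T) = {c, e}.
FIRST(S' S x): take FIRST of each symbol in turn, carrying on past any symbol whose FIRST contains ε; result {c, e, x}.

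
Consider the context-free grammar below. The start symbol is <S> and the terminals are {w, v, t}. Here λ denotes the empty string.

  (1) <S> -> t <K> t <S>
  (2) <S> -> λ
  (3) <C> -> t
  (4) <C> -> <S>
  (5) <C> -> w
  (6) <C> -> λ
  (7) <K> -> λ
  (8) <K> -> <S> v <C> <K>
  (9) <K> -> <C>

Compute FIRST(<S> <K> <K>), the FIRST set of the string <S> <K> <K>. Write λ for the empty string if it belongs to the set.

FIRST(<S>) = {λ, t}
FIRST(<C>) = {λ, t, w}  (via <S>)
FIRST(<K>) = {λ, t, v, w}  (via <S> v <C> <K>, <C>)
FIRST(<S> <K> <K>): take FIRST of each symbol in turn, carrying on past any symbol whose FIRST contains λ; result {λ, t, v, w}.

{λ, t, v, w}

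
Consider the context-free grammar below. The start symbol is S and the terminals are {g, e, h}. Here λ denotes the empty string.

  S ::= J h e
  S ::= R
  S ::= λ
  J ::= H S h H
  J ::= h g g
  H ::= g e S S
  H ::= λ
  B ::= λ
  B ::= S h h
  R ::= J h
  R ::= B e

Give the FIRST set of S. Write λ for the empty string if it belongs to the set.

{λ, e, g, h}

FIRST(H) = {λ, g}
FIRST(S) = {λ, e, g, h}  (via J h e, R)
FIRST(J) = {e, g, h}  (via H S h H)
FIRST(B) = {λ, e, g, h}  (via S h h)
FIRST(R) = {e, g, h}  (via J h, B e)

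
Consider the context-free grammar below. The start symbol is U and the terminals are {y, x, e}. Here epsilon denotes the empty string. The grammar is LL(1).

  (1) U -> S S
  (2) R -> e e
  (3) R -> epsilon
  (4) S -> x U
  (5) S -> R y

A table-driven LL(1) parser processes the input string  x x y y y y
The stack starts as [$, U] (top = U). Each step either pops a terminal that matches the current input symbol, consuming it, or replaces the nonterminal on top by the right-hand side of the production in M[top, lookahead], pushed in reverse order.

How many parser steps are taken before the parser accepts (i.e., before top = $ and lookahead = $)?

19

      Stack        Input          Action
   1  $ U          x x y y y y $  expand U -> S S
   2  $ S S        x x y y y y $  expand S -> x U
   3  $ S U x      x x y y y y $  match x
   4  $ S U        x y y y y $    expand U -> S S
   5  $ S S S      x y y y y $    expand S -> x U
   6  $ S S U x    x y y y y $    match x
   7  $ S S U      y y y y $      expand U -> S S
   8  $ S S S S    y y y y $      expand S -> R y
   9  $ S S S y R  y y y y $      expand R -> epsilon
  10  $ S S S y    y y y y $      match y
  11  $ S S S      y y y $        expand S -> R y
  12  $ S S y R    y y y $        expand R -> epsilon
  13  $ S S y      y y y $        match y
  14  $ S S        y y $          expand S -> R y
  15  $ S y R      y y $          expand R -> epsilon
  16  $ S y        y y $          match y
  17  $ S          y $            expand S -> R y
  18  $ y R        y $            expand R -> epsilon
  19  $ y          y $            match y
Accept reached after 19 steps.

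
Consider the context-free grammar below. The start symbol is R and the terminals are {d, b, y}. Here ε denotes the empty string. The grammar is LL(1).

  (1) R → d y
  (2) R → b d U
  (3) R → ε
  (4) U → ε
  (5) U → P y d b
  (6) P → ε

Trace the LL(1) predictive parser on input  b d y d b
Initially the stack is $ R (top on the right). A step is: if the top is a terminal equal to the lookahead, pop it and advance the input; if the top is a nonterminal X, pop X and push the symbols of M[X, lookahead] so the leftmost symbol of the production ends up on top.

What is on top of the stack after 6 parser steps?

step 1: stack=$ R  input=b d y d b $  — expand R → b d U
step 2: stack=$ U d b  input=b d y d b $  — match b
step 3: stack=$ U d  input=d y d b $  — match d
step 4: stack=$ U  input=y d b $  — expand U → P y d b
step 5: stack=$ b d y P  input=y d b $  — expand P → ε
step 6: stack=$ b d y  input=y d b $  — match y
Stack after step 6: $ b d (top = d).

d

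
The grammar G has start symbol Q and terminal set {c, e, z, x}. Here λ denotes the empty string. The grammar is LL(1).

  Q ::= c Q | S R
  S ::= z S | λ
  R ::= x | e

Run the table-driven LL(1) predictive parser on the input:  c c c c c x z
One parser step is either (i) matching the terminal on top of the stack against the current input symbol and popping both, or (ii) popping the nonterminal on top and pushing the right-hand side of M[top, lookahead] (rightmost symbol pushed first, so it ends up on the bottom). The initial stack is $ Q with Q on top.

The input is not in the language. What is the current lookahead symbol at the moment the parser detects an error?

step 1: stack=$ Q  input=c c c c c x z $  — expand Q ::= c Q
step 2: stack=$ Q c  input=c c c c c x z $  — match c
step 3: stack=$ Q  input=c c c c x z $  — expand Q ::= c Q
step 4: stack=$ Q c  input=c c c c x z $  — match c
step 5: stack=$ Q  input=c c c x z $  — expand Q ::= c Q
step 6: stack=$ Q c  input=c c c x z $  — match c
step 7: stack=$ Q  input=c c x z $  — expand Q ::= c Q
step 8: stack=$ Q c  input=c c x z $  — match c
step 9: stack=$ Q  input=c x z $  — expand Q ::= c Q
step 10: stack=$ Q c  input=c x z $  — match c
step 11: stack=$ Q  input=x z $  — expand Q ::= S R
step 12: stack=$ R S  input=x z $  — expand S ::= λ
step 13: stack=$ R  input=x z $  — expand R ::= x
step 14: stack=$ x  input=x z $  — match x
step 15: stack=$  input=z $  — error: stack empty but input remains

z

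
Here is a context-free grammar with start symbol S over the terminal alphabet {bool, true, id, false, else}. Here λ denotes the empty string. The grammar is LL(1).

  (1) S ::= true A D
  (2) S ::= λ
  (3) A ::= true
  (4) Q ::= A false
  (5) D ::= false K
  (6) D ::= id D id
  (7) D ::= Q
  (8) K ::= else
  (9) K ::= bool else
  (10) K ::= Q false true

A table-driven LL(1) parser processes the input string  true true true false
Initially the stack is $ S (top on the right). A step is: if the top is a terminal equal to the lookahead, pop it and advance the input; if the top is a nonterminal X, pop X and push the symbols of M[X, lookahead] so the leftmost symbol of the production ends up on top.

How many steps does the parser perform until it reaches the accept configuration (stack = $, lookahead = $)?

     Stack         Input                   Action
  1  $ S           true true true false $  expand S ::= true A D
  2  $ D A true    true true true false $  match true
  3  $ D A         true true false $       expand A ::= true
  4  $ D true      true true false $       match true
  5  $ D           true false $            expand D ::= Q
  6  $ Q           true false $            expand Q ::= A false
  7  $ false A     true false $            expand A ::= true
  8  $ false true  true false $            match true
  9  $ false       false $                 match false
Accept reached after 9 steps.

9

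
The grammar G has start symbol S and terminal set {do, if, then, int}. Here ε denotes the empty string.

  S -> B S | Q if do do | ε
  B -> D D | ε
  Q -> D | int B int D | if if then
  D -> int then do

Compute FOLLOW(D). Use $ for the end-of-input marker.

{$, if, int}

FIRST(D) = {int}
FIRST(B) = {ε, int}  (via D D)
FIRST(Q) = {if, int}  (via D)
FIRST(S) = {ε, if, int}  (via B S, Q if do do)
FOLLOW(S) includes $ since S is the start symbol.
FOLLOW(S): in S->B S, the suffix after S is empty (adds nothing new). Thus FOLLOW(S) = {$}.
FOLLOW(B): in S->B S, B is followed by S with FIRST {ε, if, int}; in S->B S, the suffix after B is nullable, so FOLLOW(B) ⊇ FOLLOW(S) = {$}; in Q->int B int D, B is followed by int D with FIRST {int}. Thus FOLLOW(B) = {$, if, int}.
FOLLOW(Q): in S->Q if do do, Q is followed by if do do with FIRST {if}. Thus FOLLOW(Q) = {if}.
FOLLOW(D): in B->D D (occurrence 1), D is followed by D with FIRST {int}; in B->D D (occurrence 2), the suffix after D is empty, so FOLLOW(D) ⊇ FOLLOW(B) = {$, if, int}; in Q->D, the suffix after D is empty, so FOLLOW(D) ⊇ FOLLOW(Q) = {if}; in Q->int B int D, the suffix after D is empty, so FOLLOW(D) ⊇ FOLLOW(Q) = {if}. Thus FOLLOW(D) = {$, if, int}.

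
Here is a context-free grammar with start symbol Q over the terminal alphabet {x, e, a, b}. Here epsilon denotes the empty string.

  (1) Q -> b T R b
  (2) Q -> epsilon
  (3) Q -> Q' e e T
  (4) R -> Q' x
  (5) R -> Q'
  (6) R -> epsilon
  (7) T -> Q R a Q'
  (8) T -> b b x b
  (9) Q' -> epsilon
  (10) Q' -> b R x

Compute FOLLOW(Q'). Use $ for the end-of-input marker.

FIRST(Q'): from Q'->epsilon we get {epsilon}; from Q'->b R x we get {b}. So FIRST(Q') = {epsilon, b}.
FIRST(Q): from Q->b T R b we get {b}; from Q->epsilon we get {epsilon}; from Q->Q' e e T we get {b, e}. So FIRST(Q) = {epsilon, b, e}.
FIRST(R): from R->Q' x we get {b, x}; from R->Q' we get {epsilon, b}; from R->epsilon we get {epsilon}. So FIRST(R) = {epsilon, b, x}.
FIRST(T): from T->Q R a Q' we get {a, b, e, x}; from T->b b x b we get {b}. So FIRST(T) = {a, b, e, x}.
FOLLOW(Q) includes $ since Q is the start symbol.
FOLLOW(Q): in T->Q R a Q', Q is followed by R a Q' with FIRST {a, b, x}. Thus FOLLOW(Q) = {$, a, b, x}.
FOLLOW(R): in Q->b T R b, R is followed by b with FIRST {b}; in T->Q R a Q', R is followed by a Q' with FIRST {a}; in Q'->b R x, R is followed by x with FIRST {x}. Thus FOLLOW(R) = {a, b, x}.
FOLLOW(T): in Q->b T R b, T is followed by R b with FIRST {b, x}; in Q->Q' e e T, the suffix after T is empty, so FOLLOW(T) ⊇ FOLLOW(Q) = {$, a, b, x}. Thus FOLLOW(T) = {$, a, b, x}.
FOLLOW(Q'): in Q->Q' e e T, Q' is followed by e e T with FIRST {e}; in R->Q' x, Q' is followed by x with FIRST {x}; in R->Q', the suffix after Q' is empty, so FOLLOW(Q') ⊇ FOLLOW(R) = {a, b, x}; in T->Q R a Q', the suffix after Q' is empty, so FOLLOW(Q') ⊇ FOLLOW(T) = {$, a, b, x}. Thus FOLLOW(Q') = {$, a, b, e, x}.

{$, a, b, e, x}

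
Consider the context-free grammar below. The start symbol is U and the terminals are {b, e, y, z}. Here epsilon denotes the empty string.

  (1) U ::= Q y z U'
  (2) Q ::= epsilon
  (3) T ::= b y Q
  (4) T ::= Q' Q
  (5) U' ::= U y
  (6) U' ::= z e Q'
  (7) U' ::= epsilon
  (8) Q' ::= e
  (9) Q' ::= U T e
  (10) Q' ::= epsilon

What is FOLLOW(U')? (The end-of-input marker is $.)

{$, b, e, y}

FIRST(Q): from Q::=epsilon we get {epsilon}. So FIRST(Q) = {epsilon}.
FIRST(U): from U::=Q y z U' we get {y}. So FIRST(U) = {y}.
FIRST(U'): from U'::=U y we get {y}; from U'::=z e Q' we get {z}; from U'::=epsilon we get {epsilon}. So FIRST(U') = {epsilon, y, z}.
FIRST(Q'): from Q'::=e we get {e}; from Q'::=U T e we get {y}; from Q'::=epsilon we get {epsilon}. So FIRST(Q') = {epsilon, e, y}.
FIRST(T): from T::=b y Q we get {b}; from T::=Q' Q we get {epsilon, e, y}. So FIRST(T) = {epsilon, b, e, y}.
FOLLOW(U) includes $ since U is the start symbol.
FOLLOW(U): in U'::=U y, U is followed by y with FIRST {y}; in Q'::=U T e, U is followed by T e with FIRST {b, e, y}. Thus FOLLOW(U) = {$, b, e, y}.
FOLLOW(T): in Q'::=U T e, T is followed by e with FIRST {e}. Thus FOLLOW(T) = {e}.
FOLLOW(Q): in U::=Q y z U', Q is followed by y z U' with FIRST {y}; in T::=b y Q, the suffix after Q is empty, so FOLLOW(Q) ⊇ FOLLOW(T) = {e}; in T::=Q' Q, the suffix after Q is empty, so FOLLOW(Q) ⊇ FOLLOW(T) = {e}. Thus FOLLOW(Q) = {e, y}.
FOLLOW(U'): in U::=Q y z U', the suffix after U' is empty, so FOLLOW(U') ⊇ FOLLOW(U) = {$, b, e, y}. Thus FOLLOW(U') = {$, b, e, y}.
FOLLOW(Q'): in T::=Q' Q, Q' is followed by Q with FIRST {epsilon}; in T::=Q' Q, the suffix after Q' is nullable, so FOLLOW(Q') ⊇ FOLLOW(T) = {e}; in U'::=z e Q', the suffix after Q' is empty, so FOLLOW(Q') ⊇ FOLLOW(U') = {$, b, e, y}. Thus FOLLOW(Q') = {$, b, e, y}.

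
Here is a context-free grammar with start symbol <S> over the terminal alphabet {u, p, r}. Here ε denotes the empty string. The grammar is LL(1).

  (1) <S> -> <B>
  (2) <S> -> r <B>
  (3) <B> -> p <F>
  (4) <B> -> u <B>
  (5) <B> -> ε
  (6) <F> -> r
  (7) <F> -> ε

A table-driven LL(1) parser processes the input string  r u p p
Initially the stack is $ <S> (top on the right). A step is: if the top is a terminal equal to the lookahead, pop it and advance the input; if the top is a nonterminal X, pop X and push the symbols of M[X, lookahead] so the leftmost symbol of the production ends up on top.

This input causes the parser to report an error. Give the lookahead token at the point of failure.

     Stack    Input      Action
  1  $ <S>    r u p p $  expand <S> -> r <B>
  2  $ <B> r  r u p p $  match r
  3  $ <B>    u p p $    expand <B> -> u <B>
  4  $ <B> u  u p p $    match u
  5  $ <B>    p p $      expand <B> -> p <F>
  6  $ <F> p  p p $      match p
  7  $ <F>    p $        error: M[<F>, p] is empty

p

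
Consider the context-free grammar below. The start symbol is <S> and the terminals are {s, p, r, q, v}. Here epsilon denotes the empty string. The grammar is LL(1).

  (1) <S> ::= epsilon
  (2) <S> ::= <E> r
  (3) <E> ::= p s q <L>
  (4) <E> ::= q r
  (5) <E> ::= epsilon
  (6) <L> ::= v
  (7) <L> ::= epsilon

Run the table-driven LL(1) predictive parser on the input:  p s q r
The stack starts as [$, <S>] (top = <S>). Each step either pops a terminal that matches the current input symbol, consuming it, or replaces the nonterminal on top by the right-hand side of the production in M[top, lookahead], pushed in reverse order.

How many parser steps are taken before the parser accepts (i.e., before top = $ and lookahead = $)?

7

     Stack          Input      Action
  1  $ <S>          p s q r $  expand <S> ::= <E> r
  2  $ r <E>        p s q r $  expand <E> ::= p s q <L>
  3  $ r <L> q s p  p s q r $  match p
  4  $ r <L> q s    s q r $    match s
  5  $ r <L> q      q r $      match q
  6  $ r <L>        r $        expand <L> ::= epsilon
  7  $ r            r $        match r
Accept reached after 7 steps.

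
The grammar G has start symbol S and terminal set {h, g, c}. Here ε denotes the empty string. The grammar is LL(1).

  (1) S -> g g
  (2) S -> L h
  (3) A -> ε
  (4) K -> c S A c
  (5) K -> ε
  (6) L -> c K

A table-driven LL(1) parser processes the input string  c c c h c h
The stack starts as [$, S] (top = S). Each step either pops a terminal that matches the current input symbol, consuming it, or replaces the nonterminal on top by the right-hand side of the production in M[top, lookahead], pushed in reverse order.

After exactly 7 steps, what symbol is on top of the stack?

step 1: stack=$ S  input=c c c h c h $  — expand S -> L h
step 2: stack=$ h L  input=c c c h c h $  — expand L -> c K
step 3: stack=$ h K c  input=c c c h c h $  — match c
step 4: stack=$ h K  input=c c h c h $  — expand K -> c S A c
step 5: stack=$ h c A S c  input=c c h c h $  — match c
step 6: stack=$ h c A S  input=c h c h $  — expand S -> L h
step 7: stack=$ h c A h L  input=c h c h $  — expand L -> c K
Stack after step 7: $ h c A h K c (top = c).

c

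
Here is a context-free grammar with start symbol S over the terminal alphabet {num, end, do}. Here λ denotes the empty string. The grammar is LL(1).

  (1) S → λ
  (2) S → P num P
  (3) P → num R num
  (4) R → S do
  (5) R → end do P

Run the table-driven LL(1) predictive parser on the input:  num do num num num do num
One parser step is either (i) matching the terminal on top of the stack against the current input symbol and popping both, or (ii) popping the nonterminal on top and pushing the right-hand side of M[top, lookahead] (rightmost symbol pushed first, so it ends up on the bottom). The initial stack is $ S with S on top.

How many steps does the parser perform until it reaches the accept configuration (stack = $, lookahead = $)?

14

step 1: stack=$ S  input=num do num num num do num $  — expand S → P num P
step 2: stack=$ P num P  input=num do num num num do num $  — expand P → num R num
step 3: stack=$ P num num R num  input=num do num num num do num $  — match num
step 4: stack=$ P num num R  input=do num num num do num $  — expand R → S do
step 5: stack=$ P num num do S  input=do num num num do num $  — expand S → λ
step 6: stack=$ P num num do  input=do num num num do num $  — match do
step 7: stack=$ P num num  input=num num num do num $  — match num
step 8: stack=$ P num  input=num num do num $  — match num
step 9: stack=$ P  input=num do num $  — expand P → num R num
step 10: stack=$ num R num  input=num do num $  — match num
step 11: stack=$ num R  input=do num $  — expand R → S do
step 12: stack=$ num do S  input=do num $  — expand S → λ
step 13: stack=$ num do  input=do num $  — match do
step 14: stack=$ num  input=num $  — match num
Accept reached after 14 steps.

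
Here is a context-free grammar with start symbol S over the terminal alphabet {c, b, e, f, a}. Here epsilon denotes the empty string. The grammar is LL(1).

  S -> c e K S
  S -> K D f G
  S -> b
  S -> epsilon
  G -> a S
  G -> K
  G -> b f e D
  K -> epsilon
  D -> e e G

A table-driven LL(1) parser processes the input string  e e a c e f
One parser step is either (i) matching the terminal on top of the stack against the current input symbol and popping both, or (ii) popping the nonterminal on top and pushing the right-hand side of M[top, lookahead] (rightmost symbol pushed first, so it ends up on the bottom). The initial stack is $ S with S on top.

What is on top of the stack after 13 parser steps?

G

step 1: stack=$ S  input=e e a c e f $  — expand S -> K D f G
step 2: stack=$ G f D K  input=e e a c e f $  — expand K -> epsilon
step 3: stack=$ G f D  input=e e a c e f $  — expand D -> e e G
step 4: stack=$ G f G e e  input=e e a c e f $  — match e
step 5: stack=$ G f G e  input=e a c e f $  — match e
step 6: stack=$ G f G  input=a c e f $  — expand G -> a S
step 7: stack=$ G f S a  input=a c e f $  — match a
step 8: stack=$ G f S  input=c e f $  — expand S -> c e K S
step 9: stack=$ G f S K e c  input=c e f $  — match c
step 10: stack=$ G f S K e  input=e f $  — match e
step 11: stack=$ G f S K  input=f $  — expand K -> epsilon
step 12: stack=$ G f S  input=f $  — expand S -> epsilon
step 13: stack=$ G f  input=f $  — match f
Stack after step 13: $ G (top = G).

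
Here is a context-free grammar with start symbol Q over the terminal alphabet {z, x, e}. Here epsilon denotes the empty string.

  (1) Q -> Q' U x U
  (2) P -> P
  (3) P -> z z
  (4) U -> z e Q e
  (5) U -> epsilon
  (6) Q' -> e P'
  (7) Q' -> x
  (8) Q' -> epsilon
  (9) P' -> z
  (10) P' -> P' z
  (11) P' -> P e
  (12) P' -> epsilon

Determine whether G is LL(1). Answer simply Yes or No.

No

FIRST(Q) = {e, x, z}
FIRST(P) = {z}
FIRST(U) = {epsilon, z}
FIRST(Q') = {epsilon, e, x}
FIRST(P') = {epsilon, z}
FOLLOW(Q) = {$, e}
FOLLOW(P) = {e}
FOLLOW(U) = {$, e, x}
FOLLOW(Q') = {x, z}
FOLLOW(P') = {x, z}
Cell M[P, z] receives both P -> P and P -> z z — the grammar is not LL(1).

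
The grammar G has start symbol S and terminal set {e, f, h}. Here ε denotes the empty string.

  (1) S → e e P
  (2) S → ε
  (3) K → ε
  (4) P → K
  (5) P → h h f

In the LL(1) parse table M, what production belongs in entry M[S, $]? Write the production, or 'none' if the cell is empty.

S → ε

FIRST(S): from S→e e P we get {e}; from S→ε we get {ε}. So FIRST(S) = {ε, e}.
FIRST(K): from K→ε we get {ε}. So FIRST(K) = {ε}.
FIRST(P): from P→K we get {ε}; from P→h h f we get {h}. So FIRST(P) = {ε, h}.
FOLLOW(S) includes $ since S is the start symbol.
FOLLOW(S): S appears on no right-hand side. Thus FOLLOW(S) = {$}.
For S → e e P: FIRST(e e P) = {e}, so it goes in M[S, t] for t ∈ {e}.
For S → ε: FIRST(ε) = {ε}, so it goes in M[S, t] for t ∈ {}; since ε ∈ FIRST, also for every t ∈ FOLLOW(S) = {$}.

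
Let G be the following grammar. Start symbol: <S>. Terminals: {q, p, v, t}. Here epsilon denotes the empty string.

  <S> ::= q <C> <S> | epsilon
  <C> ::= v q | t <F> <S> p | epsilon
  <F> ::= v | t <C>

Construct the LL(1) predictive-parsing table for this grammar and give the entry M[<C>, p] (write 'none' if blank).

<C> ::= epsilon

FIRST(<S>): from <S>::=q <C> <S> we get {q}; from <S>::=epsilon we get {epsilon}. So FIRST(<S>) = {epsilon, q}.
FIRST(<C>): from <C>::=v q we get {v}; from <C>::=t <F> <S> p we get {t}; from <C>::=epsilon we get {epsilon}. So FIRST(<C>) = {epsilon, t, v}.
FIRST(<F>): from <F>::=v we get {v}; from <F>::=t <C> we get {t}. So FIRST(<F>) = {t, v}.
FOLLOW(<S>) includes $ since <S> is the start symbol.
FOLLOW(<S>): in <S>::=q <C> <S>, the suffix after <S> is empty (adds nothing new); in <C>::=t <F> <S> p, <S> is followed by p with FIRST {p}. Thus FOLLOW(<S>) = {$, p}.
FOLLOW(<F>): in <C>::=t <F> <S> p, <F> is followed by <S> p with FIRST {p, q}. Thus FOLLOW(<F>) = {p, q}.
FOLLOW(<C>): in <S>::=q <C> <S>, <C> is followed by <S> with FIRST {epsilon, q}; in <S>::=q <C> <S>, the suffix after <C> is nullable, so FOLLOW(<C>) ⊇ FOLLOW(<S>) = {$, p}; in <F>::=t <C>, the suffix after <C> is empty, so FOLLOW(<C>) ⊇ FOLLOW(<F>) = {p, q}. Thus FOLLOW(<C>) = {$, p, q}.
For <C> ::= v q: FIRST(v q) = {v}, so it goes in M[<C>, t] for t ∈ {v}.
For <C> ::= t <F> <S> p: FIRST(t <F> <S> p) = {t}, so it goes in M[<C>, t] for t ∈ {t}.
For <C> ::= epsilon: FIRST(epsilon) = {epsilon}, so it goes in M[<C>, t] for t ∈ {}; since epsilon ∈ FIRST, also for every t ∈ FOLLOW(<C>) = {$, p, q}.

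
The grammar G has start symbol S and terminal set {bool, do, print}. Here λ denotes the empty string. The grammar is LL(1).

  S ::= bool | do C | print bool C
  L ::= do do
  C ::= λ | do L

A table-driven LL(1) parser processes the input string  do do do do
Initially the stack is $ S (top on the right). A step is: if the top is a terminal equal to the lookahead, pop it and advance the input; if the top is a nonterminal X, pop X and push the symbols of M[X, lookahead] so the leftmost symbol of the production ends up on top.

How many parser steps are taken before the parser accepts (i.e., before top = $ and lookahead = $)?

7

     Stack    Input          Action
  1  $ S      do do do do $  expand S ::= do C
  2  $ C do   do do do do $  match do
  3  $ C      do do do $     expand C ::= do L
  4  $ L do   do do do $     match do
  5  $ L      do do $        expand L ::= do do
  6  $ do do  do do $        match do
  7  $ do     do $           match do
Accept reached after 7 steps.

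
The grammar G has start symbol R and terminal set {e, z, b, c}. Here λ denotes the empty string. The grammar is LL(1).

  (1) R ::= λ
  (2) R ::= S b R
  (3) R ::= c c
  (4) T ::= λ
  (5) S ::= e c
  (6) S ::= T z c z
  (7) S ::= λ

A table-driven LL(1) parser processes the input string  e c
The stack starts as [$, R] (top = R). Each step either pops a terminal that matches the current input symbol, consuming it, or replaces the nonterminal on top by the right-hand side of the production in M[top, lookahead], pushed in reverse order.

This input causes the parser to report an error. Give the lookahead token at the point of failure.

     Stack      Input  Action
  1  $ R        e c $  expand R ::= S b R
  2  $ R b S    e c $  expand S ::= e c
  3  $ R b c e  e c $  match e
  4  $ R b c    c $    match c
  5  $ R b      $      error: top is terminal b but lookahead is $

$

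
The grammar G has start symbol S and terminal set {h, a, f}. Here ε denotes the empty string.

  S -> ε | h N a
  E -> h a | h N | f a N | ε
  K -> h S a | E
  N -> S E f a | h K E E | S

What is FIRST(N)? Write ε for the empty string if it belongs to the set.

{ε, f, h}

FIRST(S) = {ε, h}
FIRST(E) = {ε, f, h}
FIRST(K) = {ε, f, h}  (via E)
FIRST(N) = {ε, f, h}  (via S E f a, S)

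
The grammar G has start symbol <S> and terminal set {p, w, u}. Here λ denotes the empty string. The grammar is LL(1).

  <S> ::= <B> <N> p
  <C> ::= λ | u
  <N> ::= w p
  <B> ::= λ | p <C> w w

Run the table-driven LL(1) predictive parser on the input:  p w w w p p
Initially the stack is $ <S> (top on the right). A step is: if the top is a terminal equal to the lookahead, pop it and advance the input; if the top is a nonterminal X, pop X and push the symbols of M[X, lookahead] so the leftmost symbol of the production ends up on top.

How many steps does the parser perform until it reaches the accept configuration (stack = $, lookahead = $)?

10

      Stack              Input          Action
   1  $ <S>              p w w w p p $  expand <S> ::= <B> <N> p
   2  $ p <N> <B>        p w w w p p $  expand <B> ::= p <C> w w
   3  $ p <N> w w <C> p  p w w w p p $  match p
   4  $ p <N> w w <C>    w w w p p $    expand <C> ::= λ
   5  $ p <N> w w        w w w p p $    match w
   6  $ p <N> w          w w p p $      match w
   7  $ p <N>            w p p $        expand <N> ::= w p
   8  $ p p w            w p p $        match w
   9  $ p p              p p $          match p
  10  $ p                p $            match p
Accept reached after 10 steps.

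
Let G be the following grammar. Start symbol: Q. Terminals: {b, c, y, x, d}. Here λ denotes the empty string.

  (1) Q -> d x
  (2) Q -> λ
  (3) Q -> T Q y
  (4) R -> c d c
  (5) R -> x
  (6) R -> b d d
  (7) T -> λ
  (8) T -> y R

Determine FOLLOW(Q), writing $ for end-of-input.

FIRST(R) = {b, c, x}
FIRST(T) = {λ, y}
FIRST(Q) = {λ, d, y}  (via T Q y)
FOLLOW(Q) includes $ since Q is the start symbol.
FOLLOW(Q): in Q->T Q y, Q is followed by y with FIRST {y}. Thus FOLLOW(Q) = {$, y}.
FOLLOW(T): in Q->T Q y, T is followed by Q y with FIRST {d, y}. Thus FOLLOW(T) = {d, y}.
FOLLOW(R): in T->y R, the suffix after R is empty, so FOLLOW(R) ⊇ FOLLOW(T) = {d, y}. Thus FOLLOW(R) = {d, y}.

{$, y}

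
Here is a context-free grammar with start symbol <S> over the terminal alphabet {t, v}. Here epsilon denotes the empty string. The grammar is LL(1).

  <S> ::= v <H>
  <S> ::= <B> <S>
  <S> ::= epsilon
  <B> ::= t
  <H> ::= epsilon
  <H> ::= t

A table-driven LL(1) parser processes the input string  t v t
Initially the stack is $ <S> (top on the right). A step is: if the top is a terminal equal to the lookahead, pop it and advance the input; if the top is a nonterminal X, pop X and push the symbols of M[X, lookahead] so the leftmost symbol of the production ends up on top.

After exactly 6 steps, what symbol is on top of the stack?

     Stack      Input    Action
  1  $ <S>      t v t $  expand <S> ::= <B> <S>
  2  $ <S> <B>  t v t $  expand <B> ::= t
  3  $ <S> t    t v t $  match t
  4  $ <S>      v t $    expand <S> ::= v <H>
  5  $ <H> v    v t $    match v
  6  $ <H>      t $      expand <H> ::= t
Stack after step 6: $ t (top = t).

t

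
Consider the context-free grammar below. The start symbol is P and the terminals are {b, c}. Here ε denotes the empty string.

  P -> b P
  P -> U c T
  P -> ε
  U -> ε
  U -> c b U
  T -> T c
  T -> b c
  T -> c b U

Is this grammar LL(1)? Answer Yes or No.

No

FIRST(P) = {ε, b, c}
FIRST(U) = {ε, c}
FIRST(T) = {b, c}
FOLLOW(P) = {$}
FOLLOW(U) = {$, c}
FOLLOW(T) = {$, c}
Cell M[T, b] receives both T -> T c and T -> b c — the grammar is not LL(1).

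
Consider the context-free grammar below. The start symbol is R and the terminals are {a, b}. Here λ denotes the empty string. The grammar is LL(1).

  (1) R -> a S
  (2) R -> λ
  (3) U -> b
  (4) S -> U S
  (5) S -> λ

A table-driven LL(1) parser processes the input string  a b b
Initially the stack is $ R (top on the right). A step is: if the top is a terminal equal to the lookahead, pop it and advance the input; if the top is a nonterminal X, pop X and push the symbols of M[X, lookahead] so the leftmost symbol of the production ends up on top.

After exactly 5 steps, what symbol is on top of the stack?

S

step 1: stack=$ R  input=a b b $  — expand R -> a S
step 2: stack=$ S a  input=a b b $  — match a
step 3: stack=$ S  input=b b $  — expand S -> U S
step 4: stack=$ S U  input=b b $  — expand U -> b
step 5: stack=$ S b  input=b b $  — match b
Stack after step 5: $ S (top = S).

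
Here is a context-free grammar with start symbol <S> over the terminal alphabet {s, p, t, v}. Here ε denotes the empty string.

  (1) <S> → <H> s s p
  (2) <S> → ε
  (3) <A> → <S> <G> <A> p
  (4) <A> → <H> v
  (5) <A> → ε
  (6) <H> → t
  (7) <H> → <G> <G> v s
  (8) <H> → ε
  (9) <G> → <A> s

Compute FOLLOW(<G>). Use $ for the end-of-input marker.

{p, s, t, v}

FIRST(<S>) = {ε, s, t, v}  (via <H> s s p)
FIRST(<A>) = {ε, s, t, v}  (via <S> <G> <A> p, <H> v)
FIRST(<G>) = {s, t, v}  (via <A> s)
FIRST(<H>) = {ε, s, t, v}  (via <G> <G> v s)
FOLLOW(<S>) includes $ since <S> is the start symbol.
FOLLOW(<S>): in <A>→<S> <G> <A> p, <S> is followed by <G> <A> p with FIRST {s, t, v}. Thus FOLLOW(<S>) = {$, s, t, v}.
FOLLOW(<A>): in <A>→<S> <G> <A> p, <A> is followed by p with FIRST {p}; in <G>→<A> s, <A> is followed by s with FIRST {s}. Thus FOLLOW(<A>) = {p, s}.
FOLLOW(<H>): in <S>→<H> s s p, <H> is followed by s s p with FIRST {s}; in <A>→<H> v, <H> is followed by v with FIRST {v}. Thus FOLLOW(<H>) = {s, v}.
FOLLOW(<G>): in <A>→<S> <G> <A> p, <G> is followed by <A> p with FIRST {p, s, t, v}; in <H>→<G> <G> v s (occurrence 1), <G> is followed by <G> v s with FIRST {s, t, v}; in <H>→<G> <G> v s (occurrence 2), <G> is followed by v s with FIRST {v}. Thus FOLLOW(<G>) = {p, s, t, v}.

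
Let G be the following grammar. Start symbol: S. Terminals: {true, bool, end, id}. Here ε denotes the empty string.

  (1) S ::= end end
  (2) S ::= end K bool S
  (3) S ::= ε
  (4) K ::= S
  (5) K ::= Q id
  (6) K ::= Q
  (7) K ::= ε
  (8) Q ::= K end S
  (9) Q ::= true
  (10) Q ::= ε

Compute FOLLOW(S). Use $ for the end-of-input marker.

{$, bool, end, id}

FIRST(S): from S::=end end we get {end}; from S::=end K bool S we get {end}; from S::=ε we get {ε}. So FIRST(S) = {ε, end}.
FIRST(K): from K::=S we get {ε, end}; from K::=Q id we get {end, id, true}; from K::=Q we get {ε, end, id, true}; from K::=ε we get {ε}. So FIRST(K) = {ε, end, id, true}.
FIRST(Q): from Q::=K end S we get {end, id, true}; from Q::=true we get {true}; from Q::=ε we get {ε}. So FIRST(Q) = {ε, end, id, true}.
FOLLOW(S) includes $ since S is the start symbol.
FOLLOW(K): in S::=end K bool S, K is followed by bool S with FIRST {bool}; in Q::=K end S, K is followed by end S with FIRST {end}. Thus FOLLOW(K) = {bool, end}.
FOLLOW(Q): in K::=Q id, Q is followed by id with FIRST {id}; in K::=Q, the suffix after Q is empty, so FOLLOW(Q) ⊇ FOLLOW(K) = {bool, end}. Thus FOLLOW(Q) = {bool, end, id}.
FOLLOW(S): in S::=end K bool S, the suffix after S is empty (adds nothing new); in K::=S, the suffix after S is empty, so FOLLOW(S) ⊇ FOLLOW(K) = {bool, end}; in Q::=K end S, the suffix after S is empty, so FOLLOW(S) ⊇ FOLLOW(Q) = {bool, end, id}. Thus FOLLOW(S) = {$, bool, end, id}.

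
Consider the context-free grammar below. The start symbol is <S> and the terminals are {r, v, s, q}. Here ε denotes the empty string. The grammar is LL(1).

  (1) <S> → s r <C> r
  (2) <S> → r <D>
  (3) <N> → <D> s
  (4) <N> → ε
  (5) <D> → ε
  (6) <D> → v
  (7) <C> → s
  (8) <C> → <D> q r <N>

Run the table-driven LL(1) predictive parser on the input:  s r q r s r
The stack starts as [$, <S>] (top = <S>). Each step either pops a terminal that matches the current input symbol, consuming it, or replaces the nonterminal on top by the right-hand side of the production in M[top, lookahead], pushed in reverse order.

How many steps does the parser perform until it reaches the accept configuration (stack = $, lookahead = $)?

11

      Stack            Input          Action
   1  $ <S>            s r q r s r $  expand <S> → s r <C> r
   2  $ r <C> r s      s r q r s r $  match s
   3  $ r <C> r        r q r s r $    match r
   4  $ r <C>          q r s r $      expand <C> → <D> q r <N>
   5  $ r <N> r q <D>  q r s r $      expand <D> → ε
   6  $ r <N> r q      q r s r $      match q
   7  $ r <N> r        r s r $        match r
   8  $ r <N>          s r $          expand <N> → <D> s
   9  $ r s <D>        s r $          expand <D> → ε
  10  $ r s            s r $          match s
  11  $ r              r $            match r
Accept reached after 11 steps.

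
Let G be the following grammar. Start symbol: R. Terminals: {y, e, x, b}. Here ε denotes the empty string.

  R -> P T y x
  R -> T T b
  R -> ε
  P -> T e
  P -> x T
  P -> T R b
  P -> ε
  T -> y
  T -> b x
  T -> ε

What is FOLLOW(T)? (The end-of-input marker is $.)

{b, e, x, y}

FIRST(T) = {ε, b, y}
FIRST(R) = {ε, b, e, x, y}  (via P T y x, T T b)
FIRST(P) = {ε, b, e, x, y}  (via T e, T R b)
FOLLOW(R) includes $ since R is the start symbol.
FOLLOW(R): in P->T R b, R is followed by b with FIRST {b}. Thus FOLLOW(R) = {$, b}.
FOLLOW(P): in R->P T y x, P is followed by T y x with FIRST {b, y}. Thus FOLLOW(P) = {b, y}.
FOLLOW(T): in R->P T y x, T is followed by y x with FIRST {y}; in R->T T b (occurrence 1), T is followed by T b with FIRST {b, y}; in R->T T b (occurrence 2), T is followed by b with FIRST {b}; in P->T e, T is followed by e with FIRST {e}; in P->x T, the suffix after T is empty, so FOLLOW(T) ⊇ FOLLOW(P) = {b, y}; in P->T R b, T is followed by R b with FIRST {b, e, x, y}. Thus FOLLOW(T) = {b, e, x, y}.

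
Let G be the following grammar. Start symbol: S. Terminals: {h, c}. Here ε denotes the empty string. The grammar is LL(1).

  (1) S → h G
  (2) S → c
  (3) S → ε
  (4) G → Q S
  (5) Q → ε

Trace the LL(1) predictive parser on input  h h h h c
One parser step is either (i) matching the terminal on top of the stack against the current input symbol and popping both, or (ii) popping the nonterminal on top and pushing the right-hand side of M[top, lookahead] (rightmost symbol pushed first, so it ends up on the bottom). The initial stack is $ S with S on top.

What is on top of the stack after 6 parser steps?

     Stack  Input        Action
  1  $ S    h h h h c $  expand S → h G
  2  $ G h  h h h h c $  match h
  3  $ G    h h h c $    expand G → Q S
  4  $ S Q  h h h c $    expand Q → ε
  5  $ S    h h h c $    expand S → h G
  6  $ G h  h h h c $    match h
Stack after step 6: $ G (top = G).

G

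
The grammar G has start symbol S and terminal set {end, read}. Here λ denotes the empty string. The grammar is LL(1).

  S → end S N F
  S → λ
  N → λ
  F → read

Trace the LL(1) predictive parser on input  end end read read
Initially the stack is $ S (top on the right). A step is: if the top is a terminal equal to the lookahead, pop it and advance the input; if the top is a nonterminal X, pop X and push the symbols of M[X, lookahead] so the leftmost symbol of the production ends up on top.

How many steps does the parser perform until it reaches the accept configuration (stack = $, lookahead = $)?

11

step 1: stack=$ S  input=end end read read $  — expand S → end S N F
step 2: stack=$ F N S end  input=end end read read $  — match end
step 3: stack=$ F N S  input=end read read $  — expand S → end S N F
step 4: stack=$ F N F N S end  input=end read read $  — match end
step 5: stack=$ F N F N S  input=read read $  — expand S → λ
step 6: stack=$ F N F N  input=read read $  — expand N → λ
step 7: stack=$ F N F  input=read read $  — expand F → read
step 8: stack=$ F N read  input=read read $  — match read
step 9: stack=$ F N  input=read $  — expand N → λ
step 10: stack=$ F  input=read $  — expand F → read
step 11: stack=$ read  input=read $  — match read
Accept reached after 11 steps.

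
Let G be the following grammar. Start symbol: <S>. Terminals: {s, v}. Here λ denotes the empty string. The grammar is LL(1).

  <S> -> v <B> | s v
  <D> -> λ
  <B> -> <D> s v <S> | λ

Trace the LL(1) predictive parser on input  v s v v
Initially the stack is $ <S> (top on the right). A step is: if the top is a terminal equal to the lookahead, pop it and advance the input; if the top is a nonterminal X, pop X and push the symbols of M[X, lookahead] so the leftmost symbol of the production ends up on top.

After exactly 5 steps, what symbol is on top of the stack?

v

step 1: stack=$ <S>  input=v s v v $  — expand <S> -> v <B>
step 2: stack=$ <B> v  input=v s v v $  — match v
step 3: stack=$ <B>  input=s v v $  — expand <B> -> <D> s v <S>
step 4: stack=$ <S> v s <D>  input=s v v $  — expand <D> -> λ
step 5: stack=$ <S> v s  input=s v v $  — match s
Stack after step 5: $ <S> v (top = v).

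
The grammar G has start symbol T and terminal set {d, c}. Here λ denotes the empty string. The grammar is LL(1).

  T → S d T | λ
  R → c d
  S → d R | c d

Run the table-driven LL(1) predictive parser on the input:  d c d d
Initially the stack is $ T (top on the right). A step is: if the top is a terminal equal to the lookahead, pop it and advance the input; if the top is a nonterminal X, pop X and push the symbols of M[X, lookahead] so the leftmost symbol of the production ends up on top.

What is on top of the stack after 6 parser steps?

     Stack      Input      Action
  1  $ T        d c d d $  expand T → S d T
  2  $ T d S    d c d d $  expand S → d R
  3  $ T d R d  d c d d $  match d
  4  $ T d R    c d d $    expand R → c d
  5  $ T d d c  c d d $    match c
  6  $ T d d    d d $      match d
Stack after step 6: $ T d (top = d).

d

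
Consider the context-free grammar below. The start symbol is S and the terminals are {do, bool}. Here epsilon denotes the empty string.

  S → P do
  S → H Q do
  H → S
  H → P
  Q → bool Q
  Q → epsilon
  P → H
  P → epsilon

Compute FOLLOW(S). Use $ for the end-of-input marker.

{$, bool, do}

FIRST(Q) = {epsilon, bool}
FIRST(S) = {bool, do}  (via P do, H Q do)
FIRST(H) = {epsilon, bool, do}  (via S, P)
FIRST(P) = {epsilon, bool, do}  (via H)
FOLLOW(S) includes $ since S is the start symbol.
FOLLOW(Q): in S→H Q do, Q is followed by do with FIRST {do}; in Q→bool Q, the suffix after Q is empty (adds nothing new). Thus FOLLOW(Q) = {do}.
FOLLOW(S): in H→S, the suffix after S is empty, so FOLLOW(S) ⊇ FOLLOW(H) = {bool, do}. Thus FOLLOW(S) = {$, bool, do}.
FOLLOW(H): in S→H Q do, H is followed by Q do with FIRST {bool, do}; in P→H, the suffix after H is empty, so FOLLOW(H) ⊇ FOLLOW(P) = {bool, do}. Thus FOLLOW(H) = {bool, do}.
FOLLOW(P): in S→P do, P is followed by do with FIRST {do}; in H→P, the suffix after P is empty, so FOLLOW(P) ⊇ FOLLOW(H) = {bool, do}. Thus FOLLOW(P) = {bool, do}.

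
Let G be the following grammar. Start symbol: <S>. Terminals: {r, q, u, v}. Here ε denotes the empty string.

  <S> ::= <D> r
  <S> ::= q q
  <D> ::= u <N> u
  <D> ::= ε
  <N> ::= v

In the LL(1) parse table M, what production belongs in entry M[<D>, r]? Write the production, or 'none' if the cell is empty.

FIRST(<D>): from <D>::=u <N> u we get {u}; from <D>::=ε we get {ε}. So FIRST(<D>) = {ε, u}.
FIRST(<N>): from <N>::=v we get {v}. So FIRST(<N>) = {v}.
FIRST(<S>): from <S>::=<D> r we get {r, u}; from <S>::=q q we get {q}. So FIRST(<S>) = {q, r, u}.
FOLLOW(<S>) includes $ since <S> is the start symbol.
FOLLOW(<D>): in <S>::=<D> r, <D> is followed by r with FIRST {r}. Thus FOLLOW(<D>) = {r}.
For <D> ::= u <N> u: FIRST(u <N> u) = {u}, so it goes in M[<D>, t] for t ∈ {u}.
For <D> ::= ε: FIRST(ε) = {ε}, so it goes in M[<D>, t] for t ∈ {}; since ε ∈ FIRST, also for every t ∈ FOLLOW(<D>) = {r}.

<D> ::= ε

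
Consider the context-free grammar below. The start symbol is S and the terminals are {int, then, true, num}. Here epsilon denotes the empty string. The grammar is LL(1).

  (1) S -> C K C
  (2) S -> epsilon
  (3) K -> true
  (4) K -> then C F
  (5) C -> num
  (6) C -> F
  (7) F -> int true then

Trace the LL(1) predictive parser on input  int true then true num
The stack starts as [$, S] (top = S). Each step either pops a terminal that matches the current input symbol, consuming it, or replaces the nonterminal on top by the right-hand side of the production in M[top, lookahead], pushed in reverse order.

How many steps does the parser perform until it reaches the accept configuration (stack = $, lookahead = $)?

10

step 1: stack=$ S  input=int true then true num $  — expand S -> C K C
step 2: stack=$ C K C  input=int true then true num $  — expand C -> F
step 3: stack=$ C K F  input=int true then true num $  — expand F -> int true then
step 4: stack=$ C K then true int  input=int true then true num $  — match int
step 5: stack=$ C K then true  input=true then true num $  — match true
step 6: stack=$ C K then  input=then true num $  — match then
step 7: stack=$ C K  input=true num $  — expand K -> true
step 8: stack=$ C true  input=true num $  — match true
step 9: stack=$ C  input=num $  — expand C -> num
step 10: stack=$ num  input=num $  — match num
Accept reached after 10 steps.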